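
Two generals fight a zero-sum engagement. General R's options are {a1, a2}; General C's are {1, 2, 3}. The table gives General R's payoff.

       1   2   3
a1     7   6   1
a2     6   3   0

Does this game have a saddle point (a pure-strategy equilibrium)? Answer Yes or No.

Row minima: a1 → 1, a2 → 0; maximin = 1.
Column maxima: 1 → 7, 2 → 6, 3 → 1; minimax = 1.
maximin = minimax = 1, so a saddle point exists.

Yes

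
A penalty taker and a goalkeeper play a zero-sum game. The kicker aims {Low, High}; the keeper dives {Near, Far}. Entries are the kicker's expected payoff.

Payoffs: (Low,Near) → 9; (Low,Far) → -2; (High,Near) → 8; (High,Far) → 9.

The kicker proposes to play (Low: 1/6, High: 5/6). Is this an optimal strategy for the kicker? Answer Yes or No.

Against Near this mix gives (1/6)·9 + (5/6)·8 = 49/6.
Against Far this mix gives (1/6)·(-2) + (5/6)·9 = 43/6.
The keeper will play Far, holding the kicker to 43/6. Shifting weight toward the row that does better against Far would raise this floor (the equalizing mix achieves 97/12 against both Far and Near), so the proposed strategy is not optimal.

No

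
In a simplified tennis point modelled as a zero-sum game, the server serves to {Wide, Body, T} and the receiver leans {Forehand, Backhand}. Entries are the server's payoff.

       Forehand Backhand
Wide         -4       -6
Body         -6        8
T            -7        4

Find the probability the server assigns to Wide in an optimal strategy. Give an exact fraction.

Row minima: Wide → -6, Body → -6, T → -7; maximin = -6.
Column maxima: Forehand → -4, Backhand → 8; minimax = -4.
-6 ≠ -4, so there is no saddle point; optimal play is mixed.
T is strictly dominated by Body, so the server never plays it.
On the remaining 2×2 (Wide, Body vs Forehand, Backhand):
Let the server play Wide with probability p. Expected payoff against Forehand: (-4)p + (-6)(1−p) = 2p − 6; against Backhand: (-6)p + 8(1−p) = −14p + 8.
Setting these equal: 2p − 6 = −14p + 8 ⇒ 16p = 14 ⇒ p = 7/8, and the value is (2)·(7/8) − 6 = -17/4.
For the receiver: with q = P(Forehand), equating Wide's and Body's payoffs gives 2q − 6 = −14q + 8 ⇒ q = 7/8.

7/8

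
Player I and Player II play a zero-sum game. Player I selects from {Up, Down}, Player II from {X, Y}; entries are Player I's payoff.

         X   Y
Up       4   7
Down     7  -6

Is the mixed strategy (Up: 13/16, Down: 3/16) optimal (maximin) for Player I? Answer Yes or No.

Against X this mix gives (13/16)·4 + (3/16)·7 = 73/16.
Against Y this mix gives (13/16)·7 + (3/16)·(-6) = 73/16.
All of Player II's active replies (X, Y) yield 73/16, and no column does worse for Player I. The mix makes Player II indifferent and guarantees 73/16, so it is optimal.

Yes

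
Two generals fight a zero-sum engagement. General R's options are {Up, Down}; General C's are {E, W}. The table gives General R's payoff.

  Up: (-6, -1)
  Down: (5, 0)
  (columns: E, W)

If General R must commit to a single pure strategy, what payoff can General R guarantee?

Row minima: Up → -6, Down → 0.
The best of these is 0.

0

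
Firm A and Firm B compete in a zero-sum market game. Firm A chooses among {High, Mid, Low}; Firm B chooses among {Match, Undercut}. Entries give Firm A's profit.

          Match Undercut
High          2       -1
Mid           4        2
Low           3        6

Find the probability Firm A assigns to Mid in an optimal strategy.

3/5

Row minima: High → -1, Mid → 2, Low → 3; maximin = 3.
Column maxima: Match → 4, Undercut → 6; minimax = 4.
3 ≠ 4, so there is no saddle point; optimal play is mixed.
High is strictly dominated by Mid, so Firm A never plays it.
On the remaining 2×2 (Mid, Low vs Match, Undercut):
Let Firm A play Mid with probability p. Expected payoff against Match: 4p + 3(1−p) = p + 3; against Undercut: 2p + 6(1−p) = −4p + 6.
Setting these equal: p + 3 = −4p + 6 ⇒ 5p = 3 ⇒ p = 3/5, and the value is (1)·(3/5) + 3 = 18/5.
For Firm B: with q = P(Match), equating Mid's and Low's payoffs gives 2q + 2 = −3q + 6 ⇒ q = 4/5.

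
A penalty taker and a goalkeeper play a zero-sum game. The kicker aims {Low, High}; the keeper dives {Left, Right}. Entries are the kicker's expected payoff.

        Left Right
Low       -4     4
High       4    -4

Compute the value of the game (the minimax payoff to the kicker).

0

Row minima: Low → -4, High → -4; maximin = -4.
Column maxima: Left → 4, Right → 4; minimax = 4.
-4 ≠ 4, so there is no saddle point; optimal play is mixed.
Let the kicker play Low with probability p. Expected payoff against Left: (-4)p + 4(1−p) = −8p + 4; against Right: 4p + (-4)(1−p) = 8p − 4.
Setting these equal: −8p + 4 = 8p − 4 ⇒ −16p = -8 ⇒ p = 1/2, and the value is (-8)·(1/2) + 4 = 0.
For the keeper: with q = P(Left), equating Low's and High's payoffs gives −8q + 4 = 8q − 4 ⇒ q = 1/2.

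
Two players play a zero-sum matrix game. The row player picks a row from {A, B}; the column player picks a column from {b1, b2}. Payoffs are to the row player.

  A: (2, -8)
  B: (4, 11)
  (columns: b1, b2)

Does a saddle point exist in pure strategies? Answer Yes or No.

Row minima: A → -8, B → 4; maximin = 4.
Column maxima: b1 → 4, b2 → 11; minimax = 4.
maximin = minimax = 4, so a saddle point exists.

Yes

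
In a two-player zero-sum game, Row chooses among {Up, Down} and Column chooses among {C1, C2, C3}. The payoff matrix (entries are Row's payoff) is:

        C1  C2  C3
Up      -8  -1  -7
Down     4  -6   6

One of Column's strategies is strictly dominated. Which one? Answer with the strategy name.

C3

C1 holds Row's payoff strictly below C3 in every row: -8 < -7, 4 < 6.
So C3 is strictly dominated for Column.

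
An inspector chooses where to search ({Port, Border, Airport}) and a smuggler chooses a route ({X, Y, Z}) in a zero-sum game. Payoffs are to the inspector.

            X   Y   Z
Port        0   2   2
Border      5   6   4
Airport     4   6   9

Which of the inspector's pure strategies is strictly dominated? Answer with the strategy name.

Port

Border gives a strictly higher payoff than Port against every column: 5 > 0, 6 > 2, 4 > 2.
So Port is strictly dominated and the inspector never plays it.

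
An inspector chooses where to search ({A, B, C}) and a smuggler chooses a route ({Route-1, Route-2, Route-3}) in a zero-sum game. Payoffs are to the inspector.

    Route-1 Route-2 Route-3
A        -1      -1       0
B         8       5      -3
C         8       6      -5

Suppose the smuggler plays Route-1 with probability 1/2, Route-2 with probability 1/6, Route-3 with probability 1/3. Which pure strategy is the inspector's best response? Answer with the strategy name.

B

Expected payoff of A: (1/2)·(-1) + (1/6)·(-1) + (1/3)·0 = -2/3.
Expected payoff of B: (1/2)·8 + (1/6)·5 + (1/3)·(-3) = 23/6.
Expected payoff of C: (1/2)·8 + (1/6)·6 + (1/3)·(-5) = 10/3.
The largest is 23/6, so the inspector's best response is B.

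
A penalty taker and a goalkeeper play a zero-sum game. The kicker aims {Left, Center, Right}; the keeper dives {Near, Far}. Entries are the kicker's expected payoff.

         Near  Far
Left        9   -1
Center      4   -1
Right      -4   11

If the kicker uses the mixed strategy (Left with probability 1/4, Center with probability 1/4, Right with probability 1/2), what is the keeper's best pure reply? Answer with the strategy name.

If the keeper plays Near, the kicker's expected payoff is (1/4)·9 + (1/4)·4 + (1/2)·(-4) = 5/4.
If the keeper plays Far, the kicker's expected payoff is (1/4)·(-1) + (1/4)·(-1) + (1/2)·11 = 5.
The keeper minimizes the kicker's payoff; the smallest is 5/4, so the best response is Near.

Near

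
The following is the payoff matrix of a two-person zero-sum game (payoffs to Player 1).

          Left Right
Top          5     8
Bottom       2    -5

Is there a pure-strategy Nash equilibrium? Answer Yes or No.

Row minima: Top → 5, Bottom → -5; maximin = 5.
Column maxima: Left → 5, Right → 8; minimax = 5.
maximin = minimax = 5, so a saddle point exists.

Yes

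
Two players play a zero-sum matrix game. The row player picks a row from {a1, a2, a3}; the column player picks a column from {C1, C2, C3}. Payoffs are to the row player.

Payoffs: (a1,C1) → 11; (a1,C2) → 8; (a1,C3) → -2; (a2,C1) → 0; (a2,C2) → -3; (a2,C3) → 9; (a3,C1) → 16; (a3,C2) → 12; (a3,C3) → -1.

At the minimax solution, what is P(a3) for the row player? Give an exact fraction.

Row minima: a1 → -2, a2 → -3, a3 → -1; maximin = -1.
Column maxima: C1 → 16, C2 → 12, C3 → 9; minimax = 9.
-1 ≠ 9, so there is no saddle point; optimal play is mixed.
a1 is strictly dominated by a3, so the row player never plays it.
C1 is strictly dominated by C2 (it gives the row player strictly more in every row), so the column player never plays it.
On the remaining 2×2 (a2, a3 vs C2, C3):
Let the row player play a2 with probability p. Expected payoff against C2: (-3)p + 12(1−p) = −15p + 12; against C3: 9p + (-1)(1−p) = 10p − 1.
Setting these equal: −15p + 12 = 10p − 1 ⇒ −25p = -13 ⇒ p = 13/25, and the value is (-15)·(13/25) + 12 = 21/5.
For the column player: with q = P(C2), equating a2's and a3's payoffs gives −12q + 9 = 13q − 1 ⇒ q = 2/5.

12/25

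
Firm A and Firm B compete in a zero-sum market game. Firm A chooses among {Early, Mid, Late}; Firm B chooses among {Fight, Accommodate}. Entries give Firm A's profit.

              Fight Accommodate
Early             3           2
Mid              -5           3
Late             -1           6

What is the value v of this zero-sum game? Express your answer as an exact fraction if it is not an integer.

Row minima: Early → 2, Mid → -5, Late → -1; maximin = 2.
Column maxima: Fight → 3, Accommodate → 6; minimax = 3.
2 ≠ 3, so there is no saddle point; optimal play is mixed.
Mid is strictly dominated by Late, so Firm A never plays it.
On the remaining 2×2 (Early, Late vs Fight, Accommodate):
Let Firm A play Early with probability p. Expected payoff against Fight: 3p + (-1)(1−p) = 4p − 1; against Accommodate: 2p + 6(1−p) = −4p + 6.
Setting these equal: 4p − 1 = −4p + 6 ⇒ 8p = 7 ⇒ p = 7/8, and the value is (4)·(7/8) − 1 = 5/2.
For Firm B: with q = P(Fight), equating Early's and Late's payoffs gives q + 2 = −7q + 6 ⇒ q = 1/2.

5/2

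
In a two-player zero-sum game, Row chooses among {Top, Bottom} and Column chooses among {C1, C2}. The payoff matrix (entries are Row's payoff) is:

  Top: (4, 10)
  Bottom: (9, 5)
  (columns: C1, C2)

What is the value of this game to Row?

7

Row minima: Top → 4, Bottom → 5; maximin = 5.
Column maxima: C1 → 9, C2 → 10; minimax = 9.
5 ≠ 9, so there is no saddle point; optimal play is mixed.
Let Row play Top with probability p. Expected payoff against C1: 4p + 9(1−p) = −5p + 9; against C2: 10p + 5(1−p) = 5p + 5.
Setting these equal: −5p + 9 = 5p + 5 ⇒ −10p = -4 ⇒ p = 2/5, and the value is (-5)·(2/5) + 9 = 7.
For Column: with q = P(C1), equating Top's and Bottom's payoffs gives −6q + 10 = 4q + 5 ⇒ q = 1/2.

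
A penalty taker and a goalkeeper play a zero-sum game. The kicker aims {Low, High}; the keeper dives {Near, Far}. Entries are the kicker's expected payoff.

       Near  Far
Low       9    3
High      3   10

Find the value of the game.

Row minima: Low → 3, High → 3; maximin = 3.
Column maxima: Near → 9, Far → 10; minimax = 9.
3 ≠ 9, so there is no saddle point; optimal play is mixed.
Let the kicker play Low with probability p. Expected payoff against Near: 9p + 3(1−p) = 6p + 3; against Far: 3p + 10(1−p) = −7p + 10.
Setting these equal: 6p + 3 = −7p + 10 ⇒ 13p = 7 ⇒ p = 7/13, and the value is (6)·(7/13) + 3 = 81/13.
For the keeper: with q = P(Near), equating Low's and High's payoffs gives 6q + 3 = −7q + 10 ⇒ q = 7/13.

81/13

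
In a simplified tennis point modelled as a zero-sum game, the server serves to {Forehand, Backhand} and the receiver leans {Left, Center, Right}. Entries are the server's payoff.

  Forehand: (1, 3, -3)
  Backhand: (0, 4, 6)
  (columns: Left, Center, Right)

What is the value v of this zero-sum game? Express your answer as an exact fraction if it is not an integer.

Row minima: Forehand → -3, Backhand → 0; maximin = 0.
Column maxima: Left → 1, Center → 4, Right → 6; minimax = 1.
0 ≠ 1, so there is no saddle point; optimal play is mixed.
Center is strictly dominated by Left (it gives the server strictly more in every row), so the receiver never plays it.
On the remaining 2×2 (Forehand, Backhand vs Left, Right):
Let the server play Forehand with probability p. Expected payoff against Left: 1p + 0(1−p) = p; against Right: (-3)p + 6(1−p) = −9p + 6.
Setting these equal: p = −9p + 6 ⇒ 10p = 6 ⇒ p = 3/5, and the value is (1)·(3/5) = 3/5.
For the receiver: with q = P(Left), equating Forehand's and Backhand's payoffs gives 4q − 3 = −6q + 6 ⇒ q = 9/10.

3/5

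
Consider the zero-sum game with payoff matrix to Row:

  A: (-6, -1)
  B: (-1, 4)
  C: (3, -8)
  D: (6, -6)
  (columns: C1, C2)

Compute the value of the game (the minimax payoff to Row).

Row minima: A → -6, B → -1, C → -8, D → -6; maximin = -1.
Column maxima: C1 → 6, C2 → 4; minimax = 4.
-1 ≠ 4, so there is no saddle point; optimal play is mixed.
A is strictly dominated by B, so Row never plays it.
C is strictly dominated by D, so Row never plays it.
On the remaining 2×2 (B, D vs C1, C2):
Let Row play B with probability p. Expected payoff against C1: (-1)p + 6(1−p) = −7p + 6; against C2: 4p + (-6)(1−p) = 10p − 6.
Setting these equal: −7p + 6 = 10p − 6 ⇒ −17p = -12 ⇒ p = 12/17, and the value is (-7)·(12/17) + 6 = 18/17.
For Column: with q = P(C1), equating B's and D's payoffs gives −5q + 4 = 12q − 6 ⇒ q = 10/17.

18/17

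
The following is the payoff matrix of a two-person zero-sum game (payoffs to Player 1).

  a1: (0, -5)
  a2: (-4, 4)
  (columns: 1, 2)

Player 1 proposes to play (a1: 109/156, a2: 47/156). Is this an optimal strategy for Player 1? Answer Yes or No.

No

Against 1 this mix gives (109/156)·0 + (47/156)·(-4) = -47/39.
Against 2 this mix gives (109/156)·(-5) + (47/156)·4 = -119/52.
Player 2 will play 2, holding Player 1 to -119/52. Shifting weight toward the row that does better against 2 would raise this floor (the equalizing mix achieves -20/13 against both 2 and 1), so the proposed strategy is not optimal.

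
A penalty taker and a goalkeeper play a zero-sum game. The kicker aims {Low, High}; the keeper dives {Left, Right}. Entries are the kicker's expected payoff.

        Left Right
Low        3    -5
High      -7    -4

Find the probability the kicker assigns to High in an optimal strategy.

8/11

Row minima: Low → -5, High → -7; maximin = -5.
Column maxima: Left → 3, Right → -4; minimax = -4.
-5 ≠ -4, so there is no saddle point; optimal play is mixed.
Let the kicker play Low with probability p. Expected payoff against Left: 3p + (-7)(1−p) = 10p − 7; against Right: (-5)p + (-4)(1−p) = −p − 4.
Setting these equal: 10p − 7 = −p − 4 ⇒ 11p = 3 ⇒ p = 3/11, and the value is (10)·(3/11) − 7 = -47/11.
For the keeper: with q = P(Left), equating Low's and High's payoffs gives 8q − 5 = −3q − 4 ⇒ q = 1/11.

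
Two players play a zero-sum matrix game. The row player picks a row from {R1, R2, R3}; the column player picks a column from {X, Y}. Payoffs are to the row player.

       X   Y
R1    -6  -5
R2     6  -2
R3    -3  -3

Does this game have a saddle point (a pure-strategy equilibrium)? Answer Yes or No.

Yes

Row minima: R1 → -6, R2 → -2, R3 → -3; maximin = -2.
Column maxima: X → 6, Y → -2; minimax = -2.
maximin = minimax = -2, so a saddle point exists.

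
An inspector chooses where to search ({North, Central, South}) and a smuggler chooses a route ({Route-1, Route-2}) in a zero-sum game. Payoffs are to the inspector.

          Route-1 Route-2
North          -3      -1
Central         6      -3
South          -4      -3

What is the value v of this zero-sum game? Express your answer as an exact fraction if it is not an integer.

Row minima: North → -3, Central → -3, South → -4; maximin = -3.
Column maxima: Route-1 → 6, Route-2 → -1; minimax = -1.
-3 ≠ -1, so there is no saddle point; optimal play is mixed.
South is strictly dominated by North, so the inspector never plays it.
On the remaining 2×2 (North, Central vs Route-1, Route-2):
Let the inspector play North with probability p. Expected payoff against Route-1: (-3)p + 6(1−p) = −9p + 6; against Route-2: (-1)p + (-3)(1−p) = 2p − 3.
Setting these equal: −9p + 6 = 2p − 3 ⇒ −11p = -9 ⇒ p = 9/11, and the value is (-9)·(9/11) + 6 = -15/11.
For the smuggler: with q = P(Route-1), equating North's and Central's payoffs gives −2q − 1 = 9q − 3 ⇒ q = 2/11.

-15/11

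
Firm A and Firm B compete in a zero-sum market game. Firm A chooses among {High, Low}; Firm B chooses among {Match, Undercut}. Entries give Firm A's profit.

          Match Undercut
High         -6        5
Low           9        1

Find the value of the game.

Row minima: High → -6, Low → 1; maximin = 1.
Column maxima: Match → 9, Undercut → 5; minimax = 5.
1 ≠ 5, so there is no saddle point; optimal play is mixed.
Let Firm A play High with probability p. Expected payoff against Match: (-6)p + 9(1−p) = −15p + 9; against Undercut: 5p + 1(1−p) = 4p + 1.
Setting these equal: −15p + 9 = 4p + 1 ⇒ −19p = -8 ⇒ p = 8/19, and the value is (-15)·(8/19) + 9 = 51/19.
For Firm B: with q = P(Match), equating High's and Low's payoffs gives −11q + 5 = 8q + 1 ⇒ q = 4/19.

51/19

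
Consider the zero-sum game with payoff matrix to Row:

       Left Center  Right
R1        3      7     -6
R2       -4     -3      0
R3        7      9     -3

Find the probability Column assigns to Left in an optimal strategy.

Row minima: R1 → -6, R2 → -4, R3 → -3; maximin = -3.
Column maxima: Left → 7, Center → 9, Right → 0; minimax = 0.
-3 ≠ 0, so there is no saddle point; optimal play is mixed.
R1 is strictly dominated by R3, so Row never plays it.
Center is strictly dominated by Left (it gives Row strictly more in every row), so Column never plays it.
On the remaining 2×2 (R2, R3 vs Left, Right):
Let Row play R2 with probability p. Expected payoff against Left: (-4)p + 7(1−p) = −11p + 7; against Right: 0p + (-3)(1−p) = 3p − 3.
Setting these equal: −11p + 7 = 3p − 3 ⇒ −14p = -10 ⇒ p = 5/7, and the value is (-11)·(5/7) + 7 = -6/7.
For Column: with q = P(Left), equating R2's and R3's payoffs gives −4q = 10q − 3 ⇒ q = 3/14.

3/14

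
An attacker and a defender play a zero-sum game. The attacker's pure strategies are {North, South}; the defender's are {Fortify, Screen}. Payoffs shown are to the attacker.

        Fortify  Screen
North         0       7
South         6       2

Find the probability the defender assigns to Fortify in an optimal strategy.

5/11

Row minima: North → 0, South → 2; maximin = 2.
Column maxima: Fortify → 6, Screen → 7; minimax = 6.
2 ≠ 6, so there is no saddle point; optimal play is mixed.
Let the attacker play North with probability p. Expected payoff against Fortify: 0p + 6(1−p) = −6p + 6; against Screen: 7p + 2(1−p) = 5p + 2.
Setting these equal: −6p + 6 = 5p + 2 ⇒ −11p = -4 ⇒ p = 4/11, and the value is (-6)·(4/11) + 6 = 42/11.
For the defender: with q = P(Fortify), equating North's and South's payoffs gives −7q + 7 = 4q + 2 ⇒ q = 5/11.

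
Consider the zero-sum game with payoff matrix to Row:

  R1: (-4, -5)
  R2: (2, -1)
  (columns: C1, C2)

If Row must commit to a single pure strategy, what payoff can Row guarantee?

Row minima: R1 → -5, R2 → -1.
The best of these is -1.

-1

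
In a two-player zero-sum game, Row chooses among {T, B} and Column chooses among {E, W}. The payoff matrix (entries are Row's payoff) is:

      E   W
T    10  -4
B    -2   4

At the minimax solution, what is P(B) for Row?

7/10

Row minima: T → -4, B → -2; maximin = -2.
Column maxima: E → 10, W → 4; minimax = 4.
-2 ≠ 4, so there is no saddle point; optimal play is mixed.
Let Row play T with probability p. Expected payoff against E: 10p + (-2)(1−p) = 12p − 2; against W: (-4)p + 4(1−p) = −8p + 4.
Setting these equal: 12p − 2 = −8p + 4 ⇒ 20p = 6 ⇒ p = 3/10, and the value is (12)·(3/10) − 2 = 8/5.
For Column: with q = P(E), equating T's and B's payoffs gives 14q − 4 = −6q + 4 ⇒ q = 2/5.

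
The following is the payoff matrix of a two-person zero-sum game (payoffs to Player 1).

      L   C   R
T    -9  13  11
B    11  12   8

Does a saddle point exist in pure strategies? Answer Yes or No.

No

Row minima: T → -9, B → 8; maximin = 8.
Column maxima: L → 11, C → 13, R → 11; minimax = 11.
8 ≠ 11, so no pure-strategy equilibrium exists.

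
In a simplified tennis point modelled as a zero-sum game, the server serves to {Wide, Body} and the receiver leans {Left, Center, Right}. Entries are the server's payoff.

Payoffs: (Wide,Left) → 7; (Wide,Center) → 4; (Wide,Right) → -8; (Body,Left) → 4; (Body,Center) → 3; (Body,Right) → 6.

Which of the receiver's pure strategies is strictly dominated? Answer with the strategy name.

Left

Center holds the server's payoff strictly below Left in every row: 4 < 7, 3 < 4.
So Left is strictly dominated for the receiver.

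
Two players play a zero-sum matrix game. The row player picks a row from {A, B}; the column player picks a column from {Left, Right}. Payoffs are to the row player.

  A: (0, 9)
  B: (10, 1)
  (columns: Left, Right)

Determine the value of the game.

5

Row minima: A → 0, B → 1; maximin = 1.
Column maxima: Left → 10, Right → 9; minimax = 9.
1 ≠ 9, so there is no saddle point; optimal play is mixed.
Let the row player play A with probability p. Expected payoff against Left: 0p + 10(1−p) = −10p + 10; against Right: 9p + 1(1−p) = 8p + 1.
Setting these equal: −10p + 10 = 8p + 1 ⇒ −18p = -9 ⇒ p = 1/2, and the value is (-10)·(1/2) + 10 = 5.
For the column player: with q = P(Left), equating A's and B's payoffs gives −9q + 9 = 9q + 1 ⇒ q = 4/9.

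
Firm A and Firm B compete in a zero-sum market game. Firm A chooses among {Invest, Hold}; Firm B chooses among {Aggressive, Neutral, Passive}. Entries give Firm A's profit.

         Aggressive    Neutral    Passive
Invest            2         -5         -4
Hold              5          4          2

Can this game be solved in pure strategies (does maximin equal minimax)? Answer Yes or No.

Row minima: Invest → -5, Hold → 2; maximin = 2.
Column maxima: Aggressive → 5, Neutral → 4, Passive → 2; minimax = 2.
maximin = minimax = 2, so a saddle point exists.

Yes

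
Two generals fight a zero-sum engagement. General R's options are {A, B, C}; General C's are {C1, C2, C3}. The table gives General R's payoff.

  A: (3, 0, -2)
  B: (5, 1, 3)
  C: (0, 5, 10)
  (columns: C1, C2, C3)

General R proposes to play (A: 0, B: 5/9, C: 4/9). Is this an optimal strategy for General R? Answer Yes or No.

Yes

Against C1 this mix gives (5/9)·5 + (4/9)·0 = 25/9.
Against C2 this mix gives (5/9)·1 + (4/9)·5 = 25/9.
Against C3 this mix gives (5/9)·3 + (4/9)·10 = 55/9.
All of General C's active replies (C1, C2) yield 25/9, and no column does worse for General R. The mix makes General C indifferent and guarantees 25/9, so it is optimal.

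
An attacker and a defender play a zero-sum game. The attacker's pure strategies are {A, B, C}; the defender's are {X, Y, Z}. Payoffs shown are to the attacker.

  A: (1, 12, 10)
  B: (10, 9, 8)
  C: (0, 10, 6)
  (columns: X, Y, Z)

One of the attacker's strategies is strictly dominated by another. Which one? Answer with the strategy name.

A gives a strictly higher payoff than C against every column: 1 > 0, 12 > 10, 10 > 6.
So C is strictly dominated and the attacker never plays it.

C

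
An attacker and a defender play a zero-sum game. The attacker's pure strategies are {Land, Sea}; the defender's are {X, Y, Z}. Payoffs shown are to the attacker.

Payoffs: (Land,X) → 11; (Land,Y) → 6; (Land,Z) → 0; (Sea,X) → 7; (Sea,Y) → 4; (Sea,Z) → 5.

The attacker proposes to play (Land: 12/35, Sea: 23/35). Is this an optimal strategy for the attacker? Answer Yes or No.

Against X this mix gives (12/35)·11 + (23/35)·7 = 293/35.
Against Y this mix gives (12/35)·6 + (23/35)·4 = 164/35.
Against Z this mix gives (12/35)·0 + (23/35)·5 = 23/7.
The defender will play Z, holding the attacker to 23/7. Shifting weight toward the row that does better against Z would raise this floor (the equalizing mix achieves 30/7 against both Z and Y), so the proposed strategy is not optimal.

No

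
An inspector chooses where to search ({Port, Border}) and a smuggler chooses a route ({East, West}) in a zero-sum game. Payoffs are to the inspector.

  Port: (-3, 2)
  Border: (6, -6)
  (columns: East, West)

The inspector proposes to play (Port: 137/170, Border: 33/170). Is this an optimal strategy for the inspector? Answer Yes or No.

Against East this mix gives (137/170)·(-3) + (33/170)·6 = -213/170.
Against West this mix gives (137/170)·2 + (33/170)·(-6) = 38/85.
The smuggler will play East, holding the inspector to -213/170. Shifting weight toward the row that does better against East would raise this floor (the equalizing mix achieves -6/17 against both East and West), so the proposed strategy is not optimal.

No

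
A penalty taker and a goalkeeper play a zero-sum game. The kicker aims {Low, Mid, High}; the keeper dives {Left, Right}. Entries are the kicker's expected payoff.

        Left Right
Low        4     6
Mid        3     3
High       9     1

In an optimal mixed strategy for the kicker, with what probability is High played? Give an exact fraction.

1/5

Row minima: Low → 4, Mid → 3, High → 1; maximin = 4.
Column maxima: Left → 9, Right → 6; minimax = 6.
4 ≠ 6, so there is no saddle point; optimal play is mixed.
Mid is strictly dominated by Low, so the kicker never plays it.
On the remaining 2×2 (Low, High vs Left, Right):
Let the kicker play Low with probability p. Expected payoff against Left: 4p + 9(1−p) = −5p + 9; against Right: 6p + 1(1−p) = 5p + 1.
Setting these equal: −5p + 9 = 5p + 1 ⇒ −10p = -8 ⇒ p = 4/5, and the value is (-5)·(4/5) + 9 = 5.
For the keeper: with q = P(Left), equating Low's and High's payoffs gives −2q + 6 = 8q + 1 ⇒ q = 1/2.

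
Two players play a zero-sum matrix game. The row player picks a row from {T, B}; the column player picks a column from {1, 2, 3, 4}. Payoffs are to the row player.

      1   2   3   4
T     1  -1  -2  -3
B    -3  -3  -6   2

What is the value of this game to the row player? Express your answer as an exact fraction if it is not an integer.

Row minima: T → -3, B → -6; maximin = -3.
Column maxima: 1 → 1, 2 → -1, 3 → -2, 4 → 2; minimax = -2.
-3 ≠ -2, so there is no saddle point; optimal play is mixed.
1 is strictly dominated by 3 (it gives the row player strictly more in every row), so the column player never plays it.
2 is strictly dominated by 3 (it gives the row player strictly more in every row), so the column player never plays it.
On the remaining 2×2 (T, B vs 3, 4):
Let the row player play T with probability p. Expected payoff against 3: (-2)p + (-6)(1−p) = 4p − 6; against 4: (-3)p + 2(1−p) = −5p + 2.
Setting these equal: 4p − 6 = −5p + 2 ⇒ 9p = 8 ⇒ p = 8/9, and the value is (4)·(8/9) − 6 = -22/9.
For the column player: with q = P(3), equating T's and B's payoffs gives q − 3 = −8q + 2 ⇒ q = 5/9.

-22/9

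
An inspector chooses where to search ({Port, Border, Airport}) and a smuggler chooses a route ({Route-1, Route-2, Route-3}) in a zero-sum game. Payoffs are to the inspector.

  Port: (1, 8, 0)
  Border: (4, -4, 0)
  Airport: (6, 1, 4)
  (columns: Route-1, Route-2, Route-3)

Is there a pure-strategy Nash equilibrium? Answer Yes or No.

Row minima: Port → 0, Border → -4, Airport → 1; maximin = 1.
Column maxima: Route-1 → 6, Route-2 → 8, Route-3 → 4; minimax = 4.
1 ≠ 4, so no pure-strategy equilibrium exists.

No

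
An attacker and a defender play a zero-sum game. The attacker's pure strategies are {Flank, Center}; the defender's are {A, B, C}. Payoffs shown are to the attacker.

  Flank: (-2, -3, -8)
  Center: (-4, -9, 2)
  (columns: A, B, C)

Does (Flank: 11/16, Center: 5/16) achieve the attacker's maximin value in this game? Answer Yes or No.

Yes

Against A this mix gives (11/16)·(-2) + (5/16)·(-4) = -21/8.
Against B this mix gives (11/16)·(-3) + (5/16)·(-9) = -39/8.
Against C this mix gives (11/16)·(-8) + (5/16)·2 = -39/8.
All of the defender's active replies (B, C) yield -39/8, and no column does worse for the attacker. The mix makes the defender indifferent and guarantees -39/8, so it is optimal.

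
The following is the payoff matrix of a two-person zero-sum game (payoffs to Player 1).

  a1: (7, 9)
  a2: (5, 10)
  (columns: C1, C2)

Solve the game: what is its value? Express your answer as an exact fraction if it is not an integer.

Row minima: a1 → 7, a2 → 5; maximin = 7.
Column maxima: C1 → 7, C2 → 10; minimax = 7.
Since maximin = minimax = 7, there is a saddle point and the value is 7.

7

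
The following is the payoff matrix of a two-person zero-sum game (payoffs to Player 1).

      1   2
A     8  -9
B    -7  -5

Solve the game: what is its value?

-103/19

Row minima: A → -9, B → -7; maximin = -7.
Column maxima: 1 → 8, 2 → -5; minimax = -5.
-7 ≠ -5, so there is no saddle point; optimal play is mixed.
Let Player 1 play A with probability p. Expected payoff against 1: 8p + (-7)(1−p) = 15p − 7; against 2: (-9)p + (-5)(1−p) = −4p − 5.
Setting these equal: 15p − 7 = −4p − 5 ⇒ 19p = 2 ⇒ p = 2/19, and the value is (15)·(2/19) − 7 = -103/19.
For Player 2: with q = P(1), equating A's and B's payoffs gives 17q − 9 = −2q − 5 ⇒ q = 4/19.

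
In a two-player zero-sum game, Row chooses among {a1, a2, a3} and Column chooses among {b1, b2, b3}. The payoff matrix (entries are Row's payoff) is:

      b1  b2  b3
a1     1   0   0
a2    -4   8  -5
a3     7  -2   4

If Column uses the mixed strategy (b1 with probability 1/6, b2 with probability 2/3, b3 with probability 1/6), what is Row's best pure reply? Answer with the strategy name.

Expected payoff of a1: (1/6)·1 + (2/3)·0 + (1/6)·0 = 1/6.
Expected payoff of a2: (1/6)·(-4) + (2/3)·8 + (1/6)·(-5) = 23/6.
Expected payoff of a3: (1/6)·7 + (2/3)·(-2) + (1/6)·4 = 1/2.
The largest is 23/6, so Row's best response is a2.

a2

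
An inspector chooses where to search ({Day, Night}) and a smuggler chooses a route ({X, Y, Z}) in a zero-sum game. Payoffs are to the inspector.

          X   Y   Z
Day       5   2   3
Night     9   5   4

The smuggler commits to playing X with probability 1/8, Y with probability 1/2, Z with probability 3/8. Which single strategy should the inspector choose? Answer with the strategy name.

Night

Expected payoff of Day: (1/8)·5 + (1/2)·2 + (3/8)·3 = 11/4.
Expected payoff of Night: (1/8)·9 + (1/2)·5 + (3/8)·4 = 41/8.
The largest is 41/8, so the inspector's best response is Night.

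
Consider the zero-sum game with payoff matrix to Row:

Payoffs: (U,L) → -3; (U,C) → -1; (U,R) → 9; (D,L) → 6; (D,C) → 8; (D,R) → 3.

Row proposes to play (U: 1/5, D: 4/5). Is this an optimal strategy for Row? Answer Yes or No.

Yes

Against L this mix gives (1/5)·(-3) + (4/5)·6 = 21/5.
Against C this mix gives (1/5)·(-1) + (4/5)·8 = 31/5.
Against R this mix gives (1/5)·9 + (4/5)·3 = 21/5.
All of Column's active replies (L, R) yield 21/5, and no column does worse for Row. The mix makes Column indifferent and guarantees 21/5, so it is optimal.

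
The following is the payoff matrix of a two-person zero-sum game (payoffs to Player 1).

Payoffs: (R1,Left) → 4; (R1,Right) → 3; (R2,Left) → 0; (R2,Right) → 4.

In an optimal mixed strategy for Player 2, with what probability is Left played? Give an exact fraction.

Row minima: R1 → 3, R2 → 0; maximin = 3.
Column maxima: Left → 4, Right → 4; minimax = 4.
3 ≠ 4, so there is no saddle point; optimal play is mixed.
Let Player 1 play R1 with probability p. Expected payoff against Left: 4p + 0(1−p) = 4p; against Right: 3p + 4(1−p) = −p + 4.
Setting these equal: 4p = −p + 4 ⇒ 5p = 4 ⇒ p = 4/5, and the value is (4)·(4/5) = 16/5.
For Player 2: with q = P(Left), equating R1's and R2's payoffs gives q + 3 = −4q + 4 ⇒ q = 1/5.

1/5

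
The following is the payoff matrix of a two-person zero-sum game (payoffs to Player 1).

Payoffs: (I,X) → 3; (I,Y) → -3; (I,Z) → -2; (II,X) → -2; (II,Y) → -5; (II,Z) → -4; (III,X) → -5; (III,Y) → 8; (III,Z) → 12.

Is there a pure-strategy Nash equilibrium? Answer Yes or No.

No

Row minima: I → -3, II → -5, III → -5; maximin = -3.
Column maxima: X → 3, Y → 8, Z → 12; minimax = 3.
-3 ≠ 3, so no pure-strategy equilibrium exists.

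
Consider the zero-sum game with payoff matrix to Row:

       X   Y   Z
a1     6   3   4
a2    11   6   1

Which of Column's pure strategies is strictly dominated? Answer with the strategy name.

X

Y holds Row's payoff strictly below X in every row: 3 < 6, 6 < 11.
So X is strictly dominated for Column.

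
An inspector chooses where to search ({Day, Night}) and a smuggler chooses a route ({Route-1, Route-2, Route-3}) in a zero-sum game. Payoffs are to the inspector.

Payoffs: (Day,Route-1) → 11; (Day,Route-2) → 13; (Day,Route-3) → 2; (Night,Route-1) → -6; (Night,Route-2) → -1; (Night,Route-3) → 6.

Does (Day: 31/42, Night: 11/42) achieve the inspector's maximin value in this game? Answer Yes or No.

No

Against Route-1 this mix gives (31/42)·11 + (11/42)·(-6) = 275/42.
Against Route-2 this mix gives (31/42)·13 + (11/42)·(-1) = 28/3.
Against Route-3 this mix gives (31/42)·2 + (11/42)·6 = 64/21.
The smuggler will play Route-3, holding the inspector to 64/21. Shifting weight toward the row that does better against Route-3 would raise this floor (the equalizing mix achieves 26/7 against both Route-3 and Route-1), so the proposed strategy is not optimal.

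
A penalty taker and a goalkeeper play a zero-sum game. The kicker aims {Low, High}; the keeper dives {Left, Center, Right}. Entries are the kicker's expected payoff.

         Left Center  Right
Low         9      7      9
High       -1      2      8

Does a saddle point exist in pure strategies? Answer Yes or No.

Yes

Row minima: Low → 7, High → -1; maximin = 7.
Column maxima: Left → 9, Center → 7, Right → 9; minimax = 7.
maximin = minimax = 7, so a saddle point exists.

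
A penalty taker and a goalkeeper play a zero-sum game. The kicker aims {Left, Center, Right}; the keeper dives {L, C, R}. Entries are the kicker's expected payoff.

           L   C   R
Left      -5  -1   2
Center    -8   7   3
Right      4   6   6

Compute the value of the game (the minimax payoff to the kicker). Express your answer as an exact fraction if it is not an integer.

4

Row minima: Left → -5, Center → -8, Right → 4; maximin = 4.
Column maxima: L → 4, C → 7, R → 6; minimax = 4.
Since maximin = minimax = 4, there is a saddle point and the value is 4.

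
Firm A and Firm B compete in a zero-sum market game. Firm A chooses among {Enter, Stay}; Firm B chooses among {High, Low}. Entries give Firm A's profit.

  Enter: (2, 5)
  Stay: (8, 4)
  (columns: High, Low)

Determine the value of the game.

Row minima: Enter → 2, Stay → 4; maximin = 4.
Column maxima: High → 8, Low → 5; minimax = 5.
4 ≠ 5, so there is no saddle point; optimal play is mixed.
Let Firm A play Enter with probability p. Expected payoff against High: 2p + 8(1−p) = −6p + 8; against Low: 5p + 4(1−p) = p + 4.
Setting these equal: −6p + 8 = p + 4 ⇒ −7p = -4 ⇒ p = 4/7, and the value is (-6)·(4/7) + 8 = 32/7.
For Firm B: with q = P(High), equating Enter's and Stay's payoffs gives −3q + 5 = 4q + 4 ⇒ q = 1/7.

32/7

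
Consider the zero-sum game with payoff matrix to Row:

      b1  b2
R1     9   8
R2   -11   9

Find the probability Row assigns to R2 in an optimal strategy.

1/21

Row minima: R1 → 8, R2 → -11; maximin = 8.
Column maxima: b1 → 9, b2 → 9; minimax = 9.
8 ≠ 9, so there is no saddle point; optimal play is mixed.
Let Row play R1 with probability p. Expected payoff against b1: 9p + (-11)(1−p) = 20p − 11; against b2: 8p + 9(1−p) = −p + 9.
Setting these equal: 20p − 11 = −p + 9 ⇒ 21p = 20 ⇒ p = 20/21, and the value is (20)·(20/21) − 11 = 169/21.
For Column: with q = P(b1), equating R1's and R2's payoffs gives q + 8 = −20q + 9 ⇒ q = 1/21.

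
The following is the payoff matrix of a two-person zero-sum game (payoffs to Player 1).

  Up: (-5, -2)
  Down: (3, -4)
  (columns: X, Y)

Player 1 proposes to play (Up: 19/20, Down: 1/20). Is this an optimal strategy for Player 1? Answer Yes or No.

Against X this mix gives (19/20)·(-5) + (1/20)·3 = -23/5.
Against Y this mix gives (19/20)·(-2) + (1/20)·(-4) = -21/10.
Player 2 will play X, holding Player 1 to -23/5. Shifting weight toward the row that does better against X would raise this floor (the equalizing mix achieves -13/5 against both X and Y), so the proposed strategy is not optimal.

No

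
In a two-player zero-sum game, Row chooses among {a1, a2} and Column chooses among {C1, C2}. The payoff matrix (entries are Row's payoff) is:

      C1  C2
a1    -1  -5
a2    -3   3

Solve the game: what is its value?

-9/5

Row minima: a1 → -5, a2 → -3; maximin = -3.
Column maxima: C1 → -1, C2 → 3; minimax = -1.
-3 ≠ -1, so there is no saddle point; optimal play is mixed.
Let Row play a1 with probability p. Expected payoff against C1: (-1)p + (-3)(1−p) = 2p − 3; against C2: (-5)p + 3(1−p) = −8p + 3.
Setting these equal: 2p − 3 = −8p + 3 ⇒ 10p = 6 ⇒ p = 3/5, and the value is (2)·(3/5) − 3 = -9/5.
For Column: with q = P(C1), equating a1's and a2's payoffs gives 4q − 5 = −6q + 3 ⇒ q = 4/5.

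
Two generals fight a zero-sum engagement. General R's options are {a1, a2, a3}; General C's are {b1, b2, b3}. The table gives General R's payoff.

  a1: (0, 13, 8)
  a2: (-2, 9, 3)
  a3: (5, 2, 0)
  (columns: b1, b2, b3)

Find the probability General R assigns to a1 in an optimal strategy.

5/13

Row minima: a1 → 0, a2 → -2, a3 → 0; maximin = 0.
Column maxima: b1 → 5, b2 → 13, b3 → 8; minimax = 5.
0 ≠ 5, so there is no saddle point; optimal play is mixed.
a2 is strictly dominated by a1, so General R never plays it.
b2 is strictly dominated by b3 (it gives General R strictly more in every row), so General C never plays it.
On the remaining 2×2 (a1, a3 vs b1, b3):
Let General R play a1 with probability p. Expected payoff against b1: 0p + 5(1−p) = −5p + 5; against b3: 8p + 0(1−p) = 8p.
Setting these equal: −5p + 5 = 8p ⇒ −13p = -5 ⇒ p = 5/13, and the value is (-5)·(5/13) + 5 = 40/13.
For General C: with q = P(b1), equating a1's and a3's payoffs gives −8q + 8 = 5q ⇒ q = 8/13.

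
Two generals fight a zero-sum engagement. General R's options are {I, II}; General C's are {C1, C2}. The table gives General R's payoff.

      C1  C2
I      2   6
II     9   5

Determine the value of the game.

11/2

Row minima: I → 2, II → 5; maximin = 5.
Column maxima: C1 → 9, C2 → 6; minimax = 6.
5 ≠ 6, so there is no saddle point; optimal play is mixed.
Let General R play I with probability p. Expected payoff against C1: 2p + 9(1−p) = −7p + 9; against C2: 6p + 5(1−p) = p + 5.
Setting these equal: −7p + 9 = p + 5 ⇒ −8p = -4 ⇒ p = 1/2, and the value is (-7)·(1/2) + 9 = 11/2.
For General C: with q = P(C1), equating I's and II's payoffs gives −4q + 6 = 4q + 5 ⇒ q = 1/8.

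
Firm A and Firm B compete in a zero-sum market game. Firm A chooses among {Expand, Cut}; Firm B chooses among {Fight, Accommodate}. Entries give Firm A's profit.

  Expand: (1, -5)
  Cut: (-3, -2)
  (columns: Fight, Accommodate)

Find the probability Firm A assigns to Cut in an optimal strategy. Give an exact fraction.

6/7

Row minima: Expand → -5, Cut → -3; maximin = -3.
Column maxima: Fight → 1, Accommodate → -2; minimax = -2.
-3 ≠ -2, so there is no saddle point; optimal play is mixed.
Let Firm A play Expand with probability p. Expected payoff against Fight: 1p + (-3)(1−p) = 4p − 3; against Accommodate: (-5)p + (-2)(1−p) = −3p − 2.
Setting these equal: 4p − 3 = −3p − 2 ⇒ 7p = 1 ⇒ p = 1/7, and the value is (4)·(1/7) − 3 = -17/7.
For Firm B: with q = P(Fight), equating Expand's and Cut's payoffs gives 6q − 5 = −q − 2 ⇒ q = 3/7.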